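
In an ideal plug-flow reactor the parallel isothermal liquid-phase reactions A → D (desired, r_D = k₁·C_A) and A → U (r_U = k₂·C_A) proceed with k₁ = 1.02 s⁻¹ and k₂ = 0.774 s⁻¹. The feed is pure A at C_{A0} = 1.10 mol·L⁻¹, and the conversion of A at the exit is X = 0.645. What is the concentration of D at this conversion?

C_A = C_{A0}(1−X) = 0.3905 mol·L⁻¹.
Both paths are first order in A, so the instantaneous fraction to D is constant: dC_D/d(−C_A) = k₁/(k₁+k₂) = 0.5686.
C_D = 0.5686·(C_{A0}−C_A) = 0.5686×0.7095 = 0.403 mol·L⁻¹.

0.403 mol·L⁻¹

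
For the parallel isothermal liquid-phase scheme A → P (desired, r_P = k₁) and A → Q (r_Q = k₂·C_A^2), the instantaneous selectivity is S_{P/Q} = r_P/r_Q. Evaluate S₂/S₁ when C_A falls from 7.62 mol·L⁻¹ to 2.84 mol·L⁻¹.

S_{P/Q} = (k₁/k₂)·C_A^-2, so S₂/S₁ = (C_{A,2}/C_{A,1})^-2.
= (2.84/7.62)^(-2) = (0.3727)^(-2) = 7.20.
Selectivity toward P rises as C_A falls — low-concentration operation is favoured.

7.20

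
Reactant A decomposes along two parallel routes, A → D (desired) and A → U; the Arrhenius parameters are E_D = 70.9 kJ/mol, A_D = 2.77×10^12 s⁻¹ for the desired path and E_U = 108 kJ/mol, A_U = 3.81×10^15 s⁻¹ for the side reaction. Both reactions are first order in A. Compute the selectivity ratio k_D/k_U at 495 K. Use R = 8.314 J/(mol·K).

k_D/k_U = (A_D/A_U)·exp[−(E_D−E_U)/(RT)] = (A_D/A_U)·exp[(E_U−E_D)/(RT)].
(E_U−E_D)/(RT) = (108−70.9)×10³/(8.314×495) = 37100/4115 = 9.015.
k_D/k_U = (2.77×10^12/3.81×10^15)·exp(9.015) = 7.270×10^-4 × 8224 = 5.98.
Since E_D < E_U, lowering the temperature improves selectivity toward D.

5.98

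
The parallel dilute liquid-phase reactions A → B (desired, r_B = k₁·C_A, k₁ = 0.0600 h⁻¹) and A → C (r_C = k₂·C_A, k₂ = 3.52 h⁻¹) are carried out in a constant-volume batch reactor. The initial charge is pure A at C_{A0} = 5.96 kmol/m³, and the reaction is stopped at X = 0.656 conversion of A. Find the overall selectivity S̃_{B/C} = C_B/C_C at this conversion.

0.0170

C_A = C_{A0}(1−X) = 2.050 kmol/m³.
Both paths are first order in A, so the instantaneous fraction to B is constant: dC_B/d(−C_A) = k₁/(k₁+k₂) = 0.01676.
C_B = 0.01676·(C_{A0}−C_A) = 0.01676×3.910 = 0.0655 kmol/m³.
C_C = (C_{A0}−C_A)−C_B = 3.844 kmol/m³; S̃_{B/C} = 0.06553/3.844 = 0.0170.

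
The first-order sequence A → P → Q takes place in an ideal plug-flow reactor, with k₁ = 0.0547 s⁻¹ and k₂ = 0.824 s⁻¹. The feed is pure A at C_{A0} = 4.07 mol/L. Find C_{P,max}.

0.223 mol/L

For a first-order series the maximum intermediate yield is C_{P,max}/C_{A0} = (k₁/k₂)^[k₂/(k₂−k₁)].
= (0.0547/0.824)^(0.824/(0.824−0.0547)) = (0.06638)^(1.071) = 0.05474.
C_{P,max} = 0.05474×4.07 = 0.223 mol/L.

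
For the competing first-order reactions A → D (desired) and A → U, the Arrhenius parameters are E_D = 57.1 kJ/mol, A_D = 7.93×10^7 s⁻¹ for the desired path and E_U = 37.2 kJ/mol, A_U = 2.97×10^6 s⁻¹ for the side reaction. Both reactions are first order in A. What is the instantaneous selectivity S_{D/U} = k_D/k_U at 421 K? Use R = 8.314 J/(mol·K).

k_D/k_U = (A_D/A_U)·exp[−(E_D−E_U)/(RT)] = (A_D/A_U)·exp[(E_U−E_D)/(RT)].
(E_U−E_D)/(RT) = (37.2−57.1)×10³/(8.314×421) = -19900/3500 = -5.685.
k_D/k_U = (7.93×10^7/2.97×10^6)·exp(-5.685) = 26.70 × 0.003395 = 0.0907.

0.0907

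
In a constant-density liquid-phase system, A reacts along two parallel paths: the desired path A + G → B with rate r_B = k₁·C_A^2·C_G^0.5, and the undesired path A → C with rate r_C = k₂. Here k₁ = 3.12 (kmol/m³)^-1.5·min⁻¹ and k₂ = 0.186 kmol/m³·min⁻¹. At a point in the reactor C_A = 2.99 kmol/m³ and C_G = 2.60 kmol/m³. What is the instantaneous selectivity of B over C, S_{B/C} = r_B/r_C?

S_{B/C} = r_B/r_C = (k₁·C_A^2·C_G^0.5)/(k₂) = (k₁/k₂)·C_A^2·C_G^0.5.
= (3.12×2.990^2×2.600^0.5) / (0.186) = 44.98/0.1860 = 242.

242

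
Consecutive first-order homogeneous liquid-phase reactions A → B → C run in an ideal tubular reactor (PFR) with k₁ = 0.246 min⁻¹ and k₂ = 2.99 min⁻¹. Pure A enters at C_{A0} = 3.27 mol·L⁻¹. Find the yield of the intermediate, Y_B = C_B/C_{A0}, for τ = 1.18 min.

For first-order series with pure A initially, C_B(τ) = k₁C_{A0}/(k₂−k₁)·(e^(−k₁τ) − e^(−k₂τ)).
e^(−k₁τ) = e^(−0.246×1.18) = e^(−0.2903) = 0.7481; e^(−k₂τ) = e^(−3.528) = 0.02936.
C_B = 0.246×3.27/(2.99−0.246) × (0.7481−0.02936) = 0.2932×0.7187 = 0.2107 mol·L⁻¹.
Y_B = C_B/C_{A0} = 0.2107/3.27 = 0.0644.

0.0644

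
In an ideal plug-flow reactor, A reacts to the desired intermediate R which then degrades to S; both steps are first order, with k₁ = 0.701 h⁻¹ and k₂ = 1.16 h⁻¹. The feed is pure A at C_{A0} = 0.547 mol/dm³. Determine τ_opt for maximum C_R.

Setting dC_R/dτ = 0 gives τ_opt = ln(k₂/k₁)/(k₂−k₁).
= ln(1.16/0.701)/(1.16−0.701) = ln(1.655)/0.4590 = 0.5037/0.4590 = 1.10 h.

1.10 h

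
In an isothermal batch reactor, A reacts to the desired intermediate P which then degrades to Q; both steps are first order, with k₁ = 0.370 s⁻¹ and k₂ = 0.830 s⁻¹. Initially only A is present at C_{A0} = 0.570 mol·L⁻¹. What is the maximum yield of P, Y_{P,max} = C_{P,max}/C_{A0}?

0.233

For a first-order series the maximum intermediate yield is C_{P,max}/C_{A0} = (k₁/k₂)^[k₂/(k₂−k₁)].
= (0.370/0.830)^(0.830/(0.830−0.370)) = (0.4458)^(1.804) = 0.2328.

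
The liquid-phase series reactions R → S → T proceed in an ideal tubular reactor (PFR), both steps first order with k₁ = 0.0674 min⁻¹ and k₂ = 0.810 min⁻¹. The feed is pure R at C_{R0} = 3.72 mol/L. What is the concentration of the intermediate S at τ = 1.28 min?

The intermediate concentration in a first-order A→B→C sequence is C_S = k₁C_{R0}(e^(−k₁τ) − e^(−k₂τ))/(k₂−k₁).
e^(−k₁τ) = e^(−0.0674×1.28) = e^(−0.08627) = 0.9173; e^(−k₂τ) = e^(−1.037) = 0.3546.
C_S = 0.0674×3.72/(0.810−0.0674) × (0.9173−0.3546) = 0.3376×0.5628 = 0.1900 mol/L.

0.190 mol/L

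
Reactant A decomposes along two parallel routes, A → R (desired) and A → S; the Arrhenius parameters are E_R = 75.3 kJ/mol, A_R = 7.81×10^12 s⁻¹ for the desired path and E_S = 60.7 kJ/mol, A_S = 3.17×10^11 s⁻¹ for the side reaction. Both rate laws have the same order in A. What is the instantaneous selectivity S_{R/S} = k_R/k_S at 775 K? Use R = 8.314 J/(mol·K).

k_R/k_S = (A_R/A_S)·exp[−(E_R−E_S)/(RT)] = (A_R/A_S)·exp[(E_S−E_R)/(RT)].
(E_S−E_R)/(RT) = (60.7−75.3)×10³/(8.314×775) = -14600/6443 = -2.266.
k_R/k_S = (7.81×10^12/3.17×10^11)·exp(-2.266) = 24.64 × 0.1037 = 2.56.
Since E_R > E_S, raising the temperature improves selectivity toward R.

2.56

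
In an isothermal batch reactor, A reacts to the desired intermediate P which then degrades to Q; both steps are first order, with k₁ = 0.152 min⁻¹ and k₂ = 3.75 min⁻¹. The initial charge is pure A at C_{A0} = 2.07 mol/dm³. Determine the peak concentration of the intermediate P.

Evaluating C_P at t_opt = ln(k₂/k₁)/(k₂−k₁) gives C_{P,max}/C_{A0} = (k₁/k₂)^[k₂/(k₂−k₁)].
= (0.152/3.75)^(3.75/(3.75−0.152)) = (0.04053)^(1.042) = 0.03540.
C_{P,max} = 0.03540×2.07 = 0.0733 mol/dm³.

0.0733 mol/dm³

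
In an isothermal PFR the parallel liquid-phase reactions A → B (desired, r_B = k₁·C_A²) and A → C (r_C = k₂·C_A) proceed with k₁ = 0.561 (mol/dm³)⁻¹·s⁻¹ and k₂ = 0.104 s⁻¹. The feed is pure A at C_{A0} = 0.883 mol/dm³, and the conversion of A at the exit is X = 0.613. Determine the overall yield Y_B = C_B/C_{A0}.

C_A = C_{A0}(1−X) = 0.3417 mol/dm³.
Along a PFR/batch, dC_C/dC_A = −r_C/(r_B+r_C) = −k₂/(k₂+k₁·C_A).
Integrating from C_{A0} to C_A: C_C = (0.104/0.561)·ln[(0.104+0.561·0.883)/(0.104+0.561·0.342)] = 0.1854·ln(0.5994/0.2957) = 0.1310 mol/dm³.
Then C_B = (C_{A0}−C_A) − C_C = 0.5413 − 0.1310 = 0.4103 mol/dm³.
Y_B = C_B/C_{A0} = 0.4103/0.883 = 0.465.

0.465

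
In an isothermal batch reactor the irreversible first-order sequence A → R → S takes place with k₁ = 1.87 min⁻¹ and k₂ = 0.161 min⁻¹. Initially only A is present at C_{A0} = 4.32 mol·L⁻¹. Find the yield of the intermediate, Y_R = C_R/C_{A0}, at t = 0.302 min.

For first-order series with pure A initially, C_R(t) = k₁C_{A0}/(k₂−k₁)·(e^(−k₁t) − e^(−k₂t)).
e^(−k₁t) = e^(−1.87×0.302) = e^(−0.5647) = 0.5685; e^(−k₂t) = e^(−0.04862) = 0.9525.
C_R = 1.87×4.32/(0.161−1.87) × (0.5685−0.9525) = (-4.727)×(-0.3840) = 1.815 mol·L⁻¹.
Y_R = C_R/C_{A0} = 1.815/4.32 = 0.420.

0.420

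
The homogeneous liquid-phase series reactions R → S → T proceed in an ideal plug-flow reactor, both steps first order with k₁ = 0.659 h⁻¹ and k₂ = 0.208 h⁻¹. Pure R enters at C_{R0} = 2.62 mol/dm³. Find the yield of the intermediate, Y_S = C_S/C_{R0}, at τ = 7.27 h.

0.310

The intermediate concentration in a first-order A→B→C sequence is C_S = k₁C_{R0}(e^(−k₁τ) − e^(−k₂τ))/(k₂−k₁).
e^(−k₁τ) = e^(−0.659×7.27) = e^(−4.791) = 0.008305; e^(−k₂τ) = e^(−1.512) = 0.2204.
C_S = 0.659×2.62/(0.208−0.659) × (0.008305−0.2204) = (-3.828)×(-0.2121) = 0.8121 mol/dm³.
Y_S = C_S/C_{R0} = 0.8121/2.62 = 0.310.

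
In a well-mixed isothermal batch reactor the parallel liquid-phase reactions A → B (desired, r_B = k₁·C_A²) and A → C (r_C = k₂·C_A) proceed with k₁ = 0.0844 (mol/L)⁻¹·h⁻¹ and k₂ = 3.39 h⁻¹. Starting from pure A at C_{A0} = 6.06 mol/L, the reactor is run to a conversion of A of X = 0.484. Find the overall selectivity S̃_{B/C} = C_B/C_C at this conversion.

C_A = C_{A0}(1−X) = 3.127 mol/L.
Along a PFR/batch, dC_C/dC_A = −r_C/(r_B+r_C) = −k₂/(k₂+k₁·C_A).
Integrating from C_{A0} to C_A: C_C = (3.39/0.0844)·ln[(3.39+0.0844·6.06)/(3.39+0.0844·3.13)] = 40.17·ln(3.901/3.654) = 2.633 mol/L.
Then C_B = (C_{A0}−C_A) − C_C = 2.933 − 2.633 = 0.3001 mol/L.
S̃_{B/C} = C_B/C_C = 0.3001/2.633 = 0.114.

0.114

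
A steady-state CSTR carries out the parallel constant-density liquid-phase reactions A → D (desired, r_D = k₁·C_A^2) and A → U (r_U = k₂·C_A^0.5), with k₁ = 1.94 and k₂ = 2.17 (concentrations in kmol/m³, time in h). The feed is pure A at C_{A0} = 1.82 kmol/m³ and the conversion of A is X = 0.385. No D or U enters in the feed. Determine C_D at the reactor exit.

0.360 kmol/m³

Exit C_A = C_{A0}(1−X) = 1.82×0.615 = 1.119 kmol/m³.
Rates in a CSTR are evaluated at the outlet concentration: r_D = 1.94×1.119^2 = 2.430, r_U = 2.17×1.119^0.5 = 2.296.
Fraction of consumed A going to D: r_D/(r_D+r_U) = 0.5143.
C_D = 0.5143·C_{A0}·X = 0.5143×1.82×0.385 = 0.360 kmol/m³.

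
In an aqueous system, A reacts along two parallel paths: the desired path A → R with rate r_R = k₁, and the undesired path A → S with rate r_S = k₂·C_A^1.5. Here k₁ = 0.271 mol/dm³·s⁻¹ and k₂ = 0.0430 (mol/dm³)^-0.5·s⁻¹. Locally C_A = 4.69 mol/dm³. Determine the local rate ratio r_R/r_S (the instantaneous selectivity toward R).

0.620

S_{R/S} = r_R/r_S = (k₁)/(k₂·C_A^1.5) = (k₁/k₂)·C_A^-1.5.
= (0.271) / (0.0430×4.690^1.5) = 0.2710/0.4367 = 0.620.
The undesired path is higher order in A, so low C_A (CSTR or dilute feed) favours R.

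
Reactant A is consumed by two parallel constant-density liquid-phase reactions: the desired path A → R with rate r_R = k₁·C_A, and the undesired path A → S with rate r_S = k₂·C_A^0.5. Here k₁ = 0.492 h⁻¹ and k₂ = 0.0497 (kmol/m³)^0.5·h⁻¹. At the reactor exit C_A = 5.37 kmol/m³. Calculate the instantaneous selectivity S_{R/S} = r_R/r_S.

S_{R/S} = r_R/r_S = (k₁·C_A)/(k₂·C_A^0.5) = (k₁/k₂)·C_A^0.5.
= (0.492×5.370) / (0.0497×5.370^0.5) = 2.642/0.1152 = 22.9.
Since the desired path is higher order in A, keeping C_A high (PFR or concentrated feed) favours R.

22.9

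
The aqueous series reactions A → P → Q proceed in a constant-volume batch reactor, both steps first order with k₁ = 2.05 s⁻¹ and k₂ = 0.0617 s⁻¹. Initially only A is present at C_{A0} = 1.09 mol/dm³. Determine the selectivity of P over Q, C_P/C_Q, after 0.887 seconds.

For first-order series with pure A initially, C_P(t) = k₁C_{A0}/(k₂−k₁)·(e^(−k₁t) − e^(−k₂t)).
e^(−k₁t) = e^(−2.05×0.887) = e^(−1.818) = 0.1623; e^(−k₂t) = e^(−0.05473) = 0.9467.
C_P = 2.05×1.09/(0.0617−2.05) × (0.1623−0.9467) = (-1.124)×(-0.7844) = 0.8816 mol/dm³.
C_A = C_{A0}e^(−k₁t) = 0.1769 mol/dm³, so C_Q = C_{A0}−C_A−C_P = 0.03152 mol/dm³; C_P/C_Q = 28.0.

28.0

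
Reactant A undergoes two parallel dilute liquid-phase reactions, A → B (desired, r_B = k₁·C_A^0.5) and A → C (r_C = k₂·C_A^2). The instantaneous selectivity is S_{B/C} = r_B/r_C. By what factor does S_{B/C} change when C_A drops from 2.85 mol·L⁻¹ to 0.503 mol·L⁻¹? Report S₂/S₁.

S_{B/C} = (k₁/k₂)·C_A^-1.5, so S₂/S₁ = (C_{A,2}/C_{A,1})^-1.5.
= (0.503/2.85)^(-1.5) = (0.1765)^(-1.5) = 13.5.

13.5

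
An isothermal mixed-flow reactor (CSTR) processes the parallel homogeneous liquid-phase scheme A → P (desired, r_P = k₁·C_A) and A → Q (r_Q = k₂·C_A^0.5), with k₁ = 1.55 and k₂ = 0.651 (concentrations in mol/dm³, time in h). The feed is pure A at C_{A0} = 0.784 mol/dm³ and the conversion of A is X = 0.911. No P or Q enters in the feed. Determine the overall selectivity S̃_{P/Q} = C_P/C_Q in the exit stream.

0.629

Exit C_A = C_{A0}(1−X) = 0.784×0.0890 = 0.06978 mol/dm³.
Rates in a CSTR are evaluated at the outlet concentration: r_P = 1.55×0.06978 = 0.1082, r_Q = 0.651×0.06978^0.5 = 0.1720.
Overall selectivity = C_P/C_Q = r_Pτ/(r_Qτ) = r_P/r_Q = 0.629.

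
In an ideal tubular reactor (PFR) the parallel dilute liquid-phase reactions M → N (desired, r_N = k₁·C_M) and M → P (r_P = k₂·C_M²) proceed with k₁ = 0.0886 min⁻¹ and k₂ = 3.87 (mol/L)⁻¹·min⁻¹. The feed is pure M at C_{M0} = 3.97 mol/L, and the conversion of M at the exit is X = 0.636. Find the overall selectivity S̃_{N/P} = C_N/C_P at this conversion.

0.00916

C_M = C_{M0}(1−X) = 1.445 mol/L.
Along a PFR/batch, dC_N/dC_M = −r_N/(r_N+r_P) = −k₁/(k₁+k₂·C_M).
Integrating from C_{M0} to C_M: C_N = (0.0886/3.87)·ln[(0.0886+3.87·3.97)/(0.0886+3.87·1.45)] = 0.02289·ln(15.45/5.681) = 0.02291 mol/L.
C_P = (C_{M0}−C_M)−C_N = 2.502 mol/L; S̃_{N/P} = 0.02291/2.502 = 0.00916.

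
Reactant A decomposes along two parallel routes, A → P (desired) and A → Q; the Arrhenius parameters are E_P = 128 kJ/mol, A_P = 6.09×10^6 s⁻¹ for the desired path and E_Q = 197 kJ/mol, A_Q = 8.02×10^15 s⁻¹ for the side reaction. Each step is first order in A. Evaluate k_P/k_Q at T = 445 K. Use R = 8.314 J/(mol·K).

0.0955

With equal orders, S_{P/Q} = k_P/k_Q = (A_P/A_Q)·exp[(E_Q−E_P)/(RT)].
(E_Q−E_P)/(RT) = (197−128)×10³/(8.314×445) = 69000/3700 = 18.65.
k_P/k_Q = (6.09×10^6/8.02×10^15)·exp(18.65) = 7.594×10^-10 × 1.258×10^8 = 0.0955.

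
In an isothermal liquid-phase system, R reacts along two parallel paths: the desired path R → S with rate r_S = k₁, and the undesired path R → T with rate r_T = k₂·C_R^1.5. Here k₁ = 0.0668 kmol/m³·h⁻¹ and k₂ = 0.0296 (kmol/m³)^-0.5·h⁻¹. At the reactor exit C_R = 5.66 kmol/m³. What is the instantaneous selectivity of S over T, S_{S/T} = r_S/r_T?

0.168

S_{S/T} = r_S/r_T = (k₁)/(k₂·C_R^1.5) = (k₁/k₂)·C_R^-1.5.
= (0.0668) / (0.0296×5.660^1.5) = 0.06680/0.3986 = 0.168.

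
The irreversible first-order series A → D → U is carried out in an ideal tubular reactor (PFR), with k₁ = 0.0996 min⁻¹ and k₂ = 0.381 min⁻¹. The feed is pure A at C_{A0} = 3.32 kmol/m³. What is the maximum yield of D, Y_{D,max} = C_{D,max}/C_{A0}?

0.163

At the optimum, C_{D,max}/C_{A0} = (k₁/k₂)^[k₂/(k₂−k₁)].
= (0.0996/0.381)^(0.381/(0.381−0.0996)) = (0.2614)^(1.354) = 0.1626.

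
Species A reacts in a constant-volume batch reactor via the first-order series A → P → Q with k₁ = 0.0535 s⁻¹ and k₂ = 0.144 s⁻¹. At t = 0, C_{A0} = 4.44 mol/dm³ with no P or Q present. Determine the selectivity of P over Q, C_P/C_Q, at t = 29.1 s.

The intermediate concentration in a first-order A→B→C sequence is C_P = k₁C_{A0}(e^(−k₁t) − e^(−k₂t))/(k₂−k₁).
e^(−k₁t) = e^(−0.0535×29.1) = e^(−1.557) = 0.2108; e^(−k₂t) = e^(−4.190) = 0.01514.
C_P = 0.0535×4.44/(0.144−0.0535) × (0.2108−0.01514) = 2.625×0.1957 = 0.5136 mol/dm³.
C_A = C_{A0}e^(−k₁t) = 0.9359 mol/dm³, so C_Q = C_{A0}−C_A−C_P = 2.990 mol/dm³; C_P/C_Q = 0.172.

0.172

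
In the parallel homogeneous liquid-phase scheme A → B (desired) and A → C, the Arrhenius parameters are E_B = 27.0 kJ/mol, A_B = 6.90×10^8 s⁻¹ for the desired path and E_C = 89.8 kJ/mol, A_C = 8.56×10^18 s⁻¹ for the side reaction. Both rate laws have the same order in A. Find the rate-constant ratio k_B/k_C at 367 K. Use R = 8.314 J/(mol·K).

Since both paths have the same order in A, the concentration cancels and S_{B/C} = k_B/k_C = (A_B/A_C)·exp[(E_C−E_B)/(RT)].
(E_C−E_B)/(RT) = (89.8−27.0)×10³/(8.314×367) = 62800/3051 = 20.58.
k_B/k_C = (6.90×10^8/8.56×10^18)·exp(20.58) = 8.061×10^-11 × 8.681×10^8 = 0.0700.

0.0700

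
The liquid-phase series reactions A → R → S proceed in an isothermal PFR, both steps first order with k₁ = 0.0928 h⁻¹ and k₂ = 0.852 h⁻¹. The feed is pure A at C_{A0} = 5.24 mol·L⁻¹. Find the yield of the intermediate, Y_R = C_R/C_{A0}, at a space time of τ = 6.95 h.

0.0638

Solving the coupled first-order balances gives C_R(τ) = [k₁/(k₂−k₁)]·C_{A0}·(e^(−k₁τ) − e^(−k₂τ)).
e^(−k₁τ) = e^(−0.0928×6.95) = e^(−0.6450) = 0.5247; e^(−k₂τ) = e^(−5.921) = 0.002681.
C_R = 0.0928×5.24/(0.852−0.0928) × (0.5247−0.002681) = 0.6405×0.5220 = 0.3343 mol·L⁻¹.
Y_R = C_R/C_{A0} = 0.3343/5.24 = 0.0638.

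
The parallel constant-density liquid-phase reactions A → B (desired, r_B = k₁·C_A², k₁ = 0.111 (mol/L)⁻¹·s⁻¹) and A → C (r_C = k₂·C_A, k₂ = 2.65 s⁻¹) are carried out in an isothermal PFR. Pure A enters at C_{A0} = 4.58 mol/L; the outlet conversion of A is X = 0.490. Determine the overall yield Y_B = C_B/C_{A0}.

0.0618

C_A = C_{A0}(1−X) = 2.336 mol/L.
Along a PFR/batch, dC_C/dC_A = −r_C/(r_B+r_C) = −k₂/(k₂+k₁·C_A).
Integrating from C_{A0} to C_A: C_C = (2.65/0.111)·ln[(2.65+0.111·4.58)/(2.65+0.111·2.34)] = 23.87·ln(3.158/2.909) = 1.961 mol/L.
Then C_B = (C_{A0}−C_A) − C_C = 2.244 − 1.961 = 0.2828 mol/L.
Y_B = C_B/C_{A0} = 0.2828/4.58 = 0.0618.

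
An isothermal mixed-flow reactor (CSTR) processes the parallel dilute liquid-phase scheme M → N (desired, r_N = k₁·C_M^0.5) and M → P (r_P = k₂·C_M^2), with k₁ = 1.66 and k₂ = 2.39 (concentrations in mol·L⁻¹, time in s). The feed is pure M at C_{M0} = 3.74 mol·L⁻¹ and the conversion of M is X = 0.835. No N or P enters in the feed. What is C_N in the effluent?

Exit C_M = C_{M0}(1−X) = 3.74×0.165 = 0.6171 mol·L⁻¹.
In a CSTR the entire volume is at exit conditions, so r_N = 1.66×0.6171^0.5 = 1.304 and r_P = 2.39×0.6171^2 = 0.9101.
Fraction of consumed M going to N: r_N/(r_N+r_P) = 0.5889.
C_N = 0.5889·C_{M0}·X = 0.5889×3.74×0.835 = 1.84 mol·L⁻¹.

1.84 mol·L⁻¹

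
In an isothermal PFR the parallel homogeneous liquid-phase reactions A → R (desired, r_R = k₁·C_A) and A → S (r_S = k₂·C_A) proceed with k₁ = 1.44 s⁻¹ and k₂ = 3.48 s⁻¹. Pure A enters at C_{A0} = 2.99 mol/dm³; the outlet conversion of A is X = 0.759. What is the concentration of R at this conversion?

0.664 mol/dm³

C_A = C_{A0}(1−X) = 0.7206 mol/dm³.
Both paths are first order in A, so the instantaneous fraction to R is constant: dC_R/d(−C_A) = k₁/(k₁+k₂) = 0.2927.
C_R = 0.2927·(C_{A0}−C_A) = 0.2927×2.269 = 0.664 mol/dm³.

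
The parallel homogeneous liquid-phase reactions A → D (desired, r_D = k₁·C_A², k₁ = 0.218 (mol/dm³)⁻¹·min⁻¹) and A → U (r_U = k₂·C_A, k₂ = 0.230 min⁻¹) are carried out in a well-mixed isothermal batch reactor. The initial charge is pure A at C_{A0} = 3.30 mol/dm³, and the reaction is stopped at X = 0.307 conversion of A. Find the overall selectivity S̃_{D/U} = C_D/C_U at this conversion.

2.63

C_A = C_{A0}(1−X) = 2.287 mol/dm³.
Along a PFR/batch, dC_U/dC_A = −r_U/(r_D+r_U) = −k₂/(k₂+k₁·C_A).
Integrating from C_{A0} to C_A: C_U = (0.230/0.218)·ln[(0.230+0.218·3.30)/(0.230+0.218·2.29)] = 1.055·ln(0.9494/0.7285) = 0.2794 mol/dm³.
Then C_D = (C_{A0}−C_A) − C_U = 1.013 − 0.2794 = 0.7337 mol/dm³.
S̃_{D/U} = C_D/C_U = 0.7337/0.2794 = 2.63.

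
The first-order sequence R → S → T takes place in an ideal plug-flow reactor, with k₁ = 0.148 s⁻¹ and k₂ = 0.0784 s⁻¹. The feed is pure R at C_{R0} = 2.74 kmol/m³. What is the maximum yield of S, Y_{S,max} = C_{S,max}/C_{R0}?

At the optimum, C_{S,max}/C_{R0} = (k₁/k₂)^[k₂/(k₂−k₁)].
= (0.148/0.0784)^(0.0784/(0.0784−0.148)) = (1.888)^(-1.126) = 0.4888.

0.489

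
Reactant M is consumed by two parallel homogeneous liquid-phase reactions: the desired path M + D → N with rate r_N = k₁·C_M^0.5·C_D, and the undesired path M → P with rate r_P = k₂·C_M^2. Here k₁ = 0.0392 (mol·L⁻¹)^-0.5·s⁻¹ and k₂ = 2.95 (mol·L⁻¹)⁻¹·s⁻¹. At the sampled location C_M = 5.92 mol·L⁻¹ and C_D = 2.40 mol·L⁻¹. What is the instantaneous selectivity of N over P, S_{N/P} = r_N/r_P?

0.00221

S_{N/P} = r_N/r_P = (k₁·C_M^0.5·C_D)/(k₂·C_M^2) = (k₁/k₂)·C_M^-1.5·C_D.
= (0.0392×5.920^0.5×2.400) / (2.95×5.920^2) = 0.2289/103.4 = 0.00221.
The undesired path is higher order in M, so low C_M (CSTR or dilute feed) favours N.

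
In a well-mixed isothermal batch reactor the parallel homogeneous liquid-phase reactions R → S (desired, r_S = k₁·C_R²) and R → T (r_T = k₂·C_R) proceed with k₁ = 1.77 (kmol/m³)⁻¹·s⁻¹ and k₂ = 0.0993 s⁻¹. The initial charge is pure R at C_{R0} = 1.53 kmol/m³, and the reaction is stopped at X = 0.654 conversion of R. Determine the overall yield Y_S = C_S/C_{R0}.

C_R = C_{R0}(1−X) = 0.5294 kmol/m³.
Along a PFR/batch, dC_T/dC_R = −r_T/(r_S+r_T) = −k₂/(k₂+k₁·C_R).
Integrating from C_{R0} to C_R: C_T = (0.0993/1.77)·ln[(0.0993+1.77·1.53)/(0.0993+1.77·0.529)] = 0.05610·ln(2.807/1.036) = 0.05591 kmol/m³.
Then C_S = (C_{R0}−C_R) − C_T = 1.001 − 0.05591 = 0.9447 kmol/m³.
Y_S = C_S/C_{R0} = 0.9447/1.53 = 0.617.

0.617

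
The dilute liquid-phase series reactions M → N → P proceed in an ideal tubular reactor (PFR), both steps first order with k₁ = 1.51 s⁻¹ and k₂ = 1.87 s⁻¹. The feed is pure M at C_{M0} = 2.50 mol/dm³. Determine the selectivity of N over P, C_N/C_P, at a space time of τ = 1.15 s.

Solving the coupled first-order balances gives C_N(τ) = [k₁/(k₂−k₁)]·C_{M0}·(e^(−k₁τ) − e^(−k₂τ)).
e^(−k₁τ) = e^(−1.51×1.15) = e^(−1.736) = 0.1761; e^(−k₂τ) = e^(−2.151) = 0.1164.
C_N = 1.51×2.50/(1.87−1.51) × (0.1761−0.1164) = 10.49×0.05971 = 0.6261 mol/dm³.
C_M = C_{M0}e^(−k₁τ) = 0.4403 mol/dm³, so C_P = C_{M0}−C_M−C_N = 1.434 mol/dm³; C_N/C_P = 0.437.

0.437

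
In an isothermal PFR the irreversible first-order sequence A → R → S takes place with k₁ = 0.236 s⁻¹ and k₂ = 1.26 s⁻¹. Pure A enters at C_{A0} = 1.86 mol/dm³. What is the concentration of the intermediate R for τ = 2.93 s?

The intermediate concentration in a first-order A→B→C sequence is C_R = k₁C_{A0}(e^(−k₁τ) − e^(−k₂τ))/(k₂−k₁).
e^(−k₁τ) = e^(−0.236×2.93) = e^(−0.6915) = 0.5008; e^(−k₂τ) = e^(−3.692) = 0.02493.
C_R = 0.236×1.86/(1.26−0.236) × (0.5008−0.02493) = 0.4287×0.4759 = 0.2040 mol/dm³.

0.204 mol/dm³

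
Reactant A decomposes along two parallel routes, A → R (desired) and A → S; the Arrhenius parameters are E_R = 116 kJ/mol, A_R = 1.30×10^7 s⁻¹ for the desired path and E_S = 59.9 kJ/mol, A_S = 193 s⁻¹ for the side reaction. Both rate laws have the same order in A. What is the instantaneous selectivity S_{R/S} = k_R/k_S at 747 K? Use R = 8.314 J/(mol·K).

8.04

With equal orders, S_{R/S} = k_R/k_S = (A_R/A_S)·exp[(E_S−E_R)/(RT)].
(E_S−E_R)/(RT) = (59.9−116)×10³/(8.314×747) = -56100/6211 = -9.033.
k_R/k_S = (1.30×10^7/193)·exp(-9.033) = 67358 × 1.194×10^-4 = 8.04.
Since E_R > E_S, raising the temperature improves selectivity toward R.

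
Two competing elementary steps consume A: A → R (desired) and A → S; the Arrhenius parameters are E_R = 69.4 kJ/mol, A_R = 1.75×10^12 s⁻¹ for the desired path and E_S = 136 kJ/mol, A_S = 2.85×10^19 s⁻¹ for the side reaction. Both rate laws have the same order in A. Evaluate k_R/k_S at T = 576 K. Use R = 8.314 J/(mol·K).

0.0673

Since both paths have the same order in A, the concentration cancels and S_{R/S} = k_R/k_S = (A_R/A_S)·exp[(E_S−E_R)/(RT)].
(E_S−E_R)/(RT) = (136−69.4)×10³/(8.314×576) = 66600/4789 = 13.91.
k_R/k_S = (1.75×10^12/2.85×10^19)·exp(13.91) = 6.140×10^-8 × 1.096×10^6 = 0.0673.
Since E_R < E_S, lowering the temperature improves selectivity toward R.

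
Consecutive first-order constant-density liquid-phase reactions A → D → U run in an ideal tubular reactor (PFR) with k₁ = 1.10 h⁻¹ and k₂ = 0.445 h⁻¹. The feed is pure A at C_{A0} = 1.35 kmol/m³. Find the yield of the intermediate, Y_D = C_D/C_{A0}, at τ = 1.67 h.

For first-order series with pure A initially, C_D(τ) = k₁C_{A0}/(k₂−k₁)·(e^(−k₁τ) − e^(−k₂τ)).
e^(−k₁τ) = e^(−1.10×1.67) = e^(−1.837) = 0.1593; e^(−k₂τ) = e^(−0.7431) = 0.4756.
C_D = 1.10×1.35/(0.445−1.10) × (0.1593−0.4756) = (-2.267)×(-0.3163) = 0.7172 kmol/m³.
Y_D = C_D/C_{A0} = 0.7172/1.35 = 0.531.

0.531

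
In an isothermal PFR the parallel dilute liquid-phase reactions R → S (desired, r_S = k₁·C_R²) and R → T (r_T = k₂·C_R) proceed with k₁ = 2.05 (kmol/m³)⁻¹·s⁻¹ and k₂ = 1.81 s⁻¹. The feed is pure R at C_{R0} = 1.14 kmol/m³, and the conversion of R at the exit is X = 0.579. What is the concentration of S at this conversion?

C_R = C_{R0}(1−X) = 0.4799 kmol/m³.
Along a PFR/batch, dC_T/dC_R = −r_T/(r_S+r_T) = −k₂/(k₂+k₁·C_R).
Integrating from C_{R0} to C_R: C_T = (1.81/2.05)·ln[(1.81+2.05·1.14)/(1.81+2.05·0.480)] = 0.8829·ln(4.147/2.794) = 0.3487 kmol/m³.
Then C_S = (C_{R0}−C_R) − C_T = 0.6601 − 0.3487 = 0.3113 kmol/m³.

0.311 kmol/m³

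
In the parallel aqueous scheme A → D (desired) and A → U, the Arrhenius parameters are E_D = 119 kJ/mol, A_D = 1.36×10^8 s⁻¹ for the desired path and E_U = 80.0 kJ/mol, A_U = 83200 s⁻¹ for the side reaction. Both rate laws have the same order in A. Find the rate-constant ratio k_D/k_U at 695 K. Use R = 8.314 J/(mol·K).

With equal orders, S_{D/U} = k_D/k_U = (A_D/A_U)·exp[(E_U−E_D)/(RT)].
(E_U−E_D)/(RT) = (80.0−119)×10³/(8.314×695) = -39000/5778 = -6.749.
k_D/k_U = (1.36×10^8/83200)·exp(-6.749) = 1635 × 0.001171 = 1.91.

1.91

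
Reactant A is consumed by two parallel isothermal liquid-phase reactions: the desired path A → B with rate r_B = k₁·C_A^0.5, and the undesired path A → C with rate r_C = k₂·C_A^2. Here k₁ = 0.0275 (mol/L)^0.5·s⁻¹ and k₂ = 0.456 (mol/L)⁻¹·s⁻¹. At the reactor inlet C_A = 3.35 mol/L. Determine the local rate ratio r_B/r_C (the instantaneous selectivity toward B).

0.00984

S_{B/C} = r_B/r_C = (k₁·C_A^0.5)/(k₂·C_A^2) = (k₁/k₂)·C_A^-1.5.
= (0.0275×3.350^0.5) / (0.456×3.350^2) = 0.05033/5.117 = 0.00984.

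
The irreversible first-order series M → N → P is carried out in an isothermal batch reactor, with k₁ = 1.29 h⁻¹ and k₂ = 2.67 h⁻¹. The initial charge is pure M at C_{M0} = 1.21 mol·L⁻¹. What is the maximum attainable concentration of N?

For a first-order series the maximum intermediate yield is C_{N,max}/C_{M0} = (k₁/k₂)^[k₂/(k₂−k₁)].
= (1.29/2.67)^(2.67/(2.67−1.29)) = (0.4831)^(1.935) = 0.2448.
C_{N,max} = 0.2448×1.21 = 0.296 mol·L⁻¹.

0.296 mol·L⁻¹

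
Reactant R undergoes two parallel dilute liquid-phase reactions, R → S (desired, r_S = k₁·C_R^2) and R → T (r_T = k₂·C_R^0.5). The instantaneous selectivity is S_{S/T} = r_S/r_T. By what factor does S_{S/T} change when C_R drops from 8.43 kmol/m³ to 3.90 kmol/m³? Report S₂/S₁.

0.315

S_{S/T} = (k₁/k₂)·C_R^1.5, so S₂/S₁ = (C_{R,2}/C_{R,1})^1.5.
= (3.90/8.43)^1.5 = (0.4626)^1.5 = 0.315.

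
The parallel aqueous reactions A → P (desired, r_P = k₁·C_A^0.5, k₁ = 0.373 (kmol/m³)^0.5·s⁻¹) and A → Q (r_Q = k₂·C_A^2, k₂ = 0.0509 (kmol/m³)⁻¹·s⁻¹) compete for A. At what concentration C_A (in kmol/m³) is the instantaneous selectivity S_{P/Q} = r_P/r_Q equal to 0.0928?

S_{P/Q} = (k₁/k₂)·C_A^-1.5 ⇒ C_A = (S·k₂/k₁)^(1/(-1.5)).
= (0.0928×0.0509/0.373)^(-0.6667) = (0.01266)^(-0.6667) = 18.4 kmol/m³.

18.4 kmol/m³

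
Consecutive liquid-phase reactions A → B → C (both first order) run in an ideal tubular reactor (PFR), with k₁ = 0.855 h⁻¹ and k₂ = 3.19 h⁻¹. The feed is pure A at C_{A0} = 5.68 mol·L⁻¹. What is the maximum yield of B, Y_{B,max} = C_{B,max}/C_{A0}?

For a first-order series the maximum intermediate yield is C_{B,max}/C_{A0} = (k₁/k₂)^[k₂/(k₂−k₁)].
= (0.855/3.19)^(3.19/(3.19−0.855)) = (0.2680)^(1.366) = 0.1655.

0.165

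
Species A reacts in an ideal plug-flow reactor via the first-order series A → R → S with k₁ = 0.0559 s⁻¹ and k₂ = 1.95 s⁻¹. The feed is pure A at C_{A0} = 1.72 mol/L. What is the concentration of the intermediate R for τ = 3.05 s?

0.0427 mol/L

For first-order series with pure A initially, C_R(τ) = k₁C_{A0}/(k₂−k₁)·(e^(−k₁τ) − e^(−k₂τ)).
e^(−k₁τ) = e^(−0.0559×3.05) = e^(−0.1705) = 0.8432; e^(−k₂τ) = e^(−5.947) = 0.002612.
C_R = 0.0559×1.72/(1.95−0.0559) × (0.8432−0.002612) = 0.05076×0.8406 = 0.04267 mol/L.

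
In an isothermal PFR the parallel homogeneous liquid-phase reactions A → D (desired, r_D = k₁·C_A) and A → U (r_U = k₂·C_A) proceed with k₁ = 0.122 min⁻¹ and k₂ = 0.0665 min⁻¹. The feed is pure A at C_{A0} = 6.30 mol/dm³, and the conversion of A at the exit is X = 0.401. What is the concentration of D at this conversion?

C_A = C_{A0}(1−X) = 3.774 mol/dm³.
Both paths are first order in A, so the instantaneous fraction to D is constant: dC_D/d(−C_A) = k₁/(k₁+k₂) = 0.6472.
C_D = 0.6472·(C_{A0}−C_A) = 0.6472×2.526 = 1.64 mol/dm³.

1.64 mol/dm³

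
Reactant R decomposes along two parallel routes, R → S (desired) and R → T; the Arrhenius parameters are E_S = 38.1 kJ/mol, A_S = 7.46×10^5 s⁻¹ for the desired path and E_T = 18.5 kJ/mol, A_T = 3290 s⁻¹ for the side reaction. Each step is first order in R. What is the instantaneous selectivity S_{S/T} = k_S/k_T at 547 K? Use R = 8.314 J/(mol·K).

3.05

Since both paths have the same order in R, the concentration cancels and S_{S/T} = k_S/k_T = (A_S/A_T)·exp[(E_T−E_S)/(RT)].
(E_T−E_S)/(RT) = (18.5−38.1)×10³/(8.314×547) = -19600/4548 = -4.310.
k_S/k_T = (7.46×10^5/3290)·exp(-4.310) = 226.7 × 0.01344 = 3.05.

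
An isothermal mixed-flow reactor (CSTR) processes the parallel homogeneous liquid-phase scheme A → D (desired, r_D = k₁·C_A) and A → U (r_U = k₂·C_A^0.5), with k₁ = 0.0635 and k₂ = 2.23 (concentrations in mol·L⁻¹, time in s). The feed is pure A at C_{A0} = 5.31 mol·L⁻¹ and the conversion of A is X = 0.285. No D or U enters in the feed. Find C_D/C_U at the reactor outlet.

0.0555

Exit C_A = C_{A0}(1−X) = 5.31×0.715 = 3.797 mol·L⁻¹.
In a CSTR the entire volume is at exit conditions, so r_D = 0.0635×3.797 = 0.2411 and r_U = 2.23×3.797^0.5 = 4.345.
Overall selectivity = C_D/C_U = r_Dτ/(r_Uτ) = r_D/r_U = 0.0555.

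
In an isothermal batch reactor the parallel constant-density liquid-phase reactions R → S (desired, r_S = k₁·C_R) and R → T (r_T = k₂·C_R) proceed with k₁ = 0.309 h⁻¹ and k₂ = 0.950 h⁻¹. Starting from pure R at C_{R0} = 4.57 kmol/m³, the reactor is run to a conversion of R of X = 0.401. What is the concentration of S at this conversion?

0.450 kmol/m³

C_R = C_{R0}(1−X) = 2.737 kmol/m³.
Both paths are first order in R, so the instantaneous fraction to S is constant: dC_S/d(−C_R) = k₁/(k₁+k₂) = 0.2454.
C_S = 0.2454·(C_{R0}−C_R) = 0.2454×1.833 = 0.450 kmol/m³.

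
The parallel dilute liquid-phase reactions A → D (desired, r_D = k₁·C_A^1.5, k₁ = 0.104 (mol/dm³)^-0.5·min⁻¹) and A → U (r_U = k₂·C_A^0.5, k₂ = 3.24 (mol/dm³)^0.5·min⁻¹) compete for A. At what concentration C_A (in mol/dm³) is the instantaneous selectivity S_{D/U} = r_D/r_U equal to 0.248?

S_{D/U} = (k₁/k₂)·C_A ⇒ C_A = S·k₂/k₁.
= 0.248×3.24/0.104 = 7.73 mol/dm³.

7.73 mol/dm³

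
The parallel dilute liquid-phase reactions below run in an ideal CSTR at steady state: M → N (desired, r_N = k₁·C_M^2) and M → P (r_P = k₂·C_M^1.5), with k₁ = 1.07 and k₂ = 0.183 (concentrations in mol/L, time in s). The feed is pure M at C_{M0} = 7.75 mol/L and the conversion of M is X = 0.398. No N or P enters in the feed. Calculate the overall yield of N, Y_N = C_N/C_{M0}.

0.369

Exit C_M = C_{M0}(1−X) = 7.75×0.602 = 4.665 mol/L.
In a CSTR the entire volume is at exit conditions, so r_N = 1.07×4.665^2 = 23.29 and r_P = 0.183×4.665^1.5 = 1.844.
Fraction of consumed M going to N: r_N/(r_N+r_P) = 0.9266.
C_N = 0.9266·C_{M0}·X = 0.9266×7.75×0.398 = 2.86 mol/L; Y_N = C_N/C_{M0} = 0.369.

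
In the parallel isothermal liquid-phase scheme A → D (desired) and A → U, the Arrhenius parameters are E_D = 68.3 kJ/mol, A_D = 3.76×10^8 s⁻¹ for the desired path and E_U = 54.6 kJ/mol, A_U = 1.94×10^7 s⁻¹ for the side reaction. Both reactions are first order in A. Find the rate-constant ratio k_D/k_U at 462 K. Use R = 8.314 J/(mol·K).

0.547

With equal orders, S_{D/U} = k_D/k_U = (A_D/A_U)·exp[(E_U−E_D)/(RT)].
(E_U−E_D)/(RT) = (54.6−68.3)×10³/(8.314×462) = -13700/3841 = -3.567.
k_D/k_U = (3.76×10^8/1.94×10^7)·exp(-3.567) = 19.38 × 0.02825 = 0.547.
Since E_D > E_U, raising the temperature improves selectivity toward D.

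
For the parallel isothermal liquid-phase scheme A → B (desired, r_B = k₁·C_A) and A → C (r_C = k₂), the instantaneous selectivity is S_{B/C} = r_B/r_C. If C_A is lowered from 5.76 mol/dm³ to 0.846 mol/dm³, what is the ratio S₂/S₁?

0.147

S_{B/C} = (k₁/k₂)·C_A, so S₂/S₁ = (C_{A,2}/C_{A,1}).
= 0.846/5.76 = 0.147.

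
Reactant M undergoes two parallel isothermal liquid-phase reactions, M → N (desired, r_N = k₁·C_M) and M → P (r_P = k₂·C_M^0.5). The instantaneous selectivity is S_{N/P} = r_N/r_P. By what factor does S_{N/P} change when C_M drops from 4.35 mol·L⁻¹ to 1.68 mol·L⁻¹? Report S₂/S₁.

0.621

S_{N/P} = (k₁/k₂)·C_M^0.5, so S₂/S₁ = (C_{M,2}/C_{M,1})^0.5.
= (1.68/4.35)^0.5 = (0.3862)^0.5 = 0.621.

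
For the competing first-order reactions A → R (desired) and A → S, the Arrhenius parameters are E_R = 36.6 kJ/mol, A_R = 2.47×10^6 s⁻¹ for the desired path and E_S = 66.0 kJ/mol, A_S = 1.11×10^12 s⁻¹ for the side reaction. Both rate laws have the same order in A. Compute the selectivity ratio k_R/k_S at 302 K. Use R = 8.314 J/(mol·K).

With equal orders, S_{R/S} = k_R/k_S = (A_R/A_S)·exp[(E_S−E_R)/(RT)].
(E_S−E_R)/(RT) = (66.0−36.6)×10³/(8.314×302) = 29400/2511 = 11.71.
k_R/k_S = (2.47×10^6/1.11×10^12)·exp(11.71) = 2.225×10^-6 × 1.217×10^5 = 0.271.

0.271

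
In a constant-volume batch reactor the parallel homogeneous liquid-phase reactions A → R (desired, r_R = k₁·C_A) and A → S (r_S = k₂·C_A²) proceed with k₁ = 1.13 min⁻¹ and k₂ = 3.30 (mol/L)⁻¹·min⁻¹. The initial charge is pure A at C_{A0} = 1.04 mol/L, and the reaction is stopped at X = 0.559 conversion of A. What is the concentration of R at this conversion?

0.187 mol/L

C_A = C_{A0}(1−X) = 0.4586 mol/L.
Along a PFR/batch, dC_R/dC_A = −r_R/(r_R+r_S) = −k₁/(k₁+k₂·C_A).
Integrating from C_{A0} to C_A: C_R = (1.13/3.30)·ln[(1.13+3.30·1.04)/(1.13+3.30·0.459)] = 0.3424·ln(4.562/2.644) = 0.1868 mol/L.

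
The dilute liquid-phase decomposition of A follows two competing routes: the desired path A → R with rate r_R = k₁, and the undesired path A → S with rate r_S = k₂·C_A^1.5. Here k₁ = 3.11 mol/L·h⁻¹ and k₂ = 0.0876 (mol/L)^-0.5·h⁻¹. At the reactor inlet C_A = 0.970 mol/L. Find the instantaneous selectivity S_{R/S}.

S_{R/S} = r_R/r_S = (k₁)/(k₂·C_A^1.5) = (k₁/k₂)·C_A^-1.5.
= (3.11) / (0.0876×0.9700^1.5) = 3.110/0.08369 = 37.2.

37.2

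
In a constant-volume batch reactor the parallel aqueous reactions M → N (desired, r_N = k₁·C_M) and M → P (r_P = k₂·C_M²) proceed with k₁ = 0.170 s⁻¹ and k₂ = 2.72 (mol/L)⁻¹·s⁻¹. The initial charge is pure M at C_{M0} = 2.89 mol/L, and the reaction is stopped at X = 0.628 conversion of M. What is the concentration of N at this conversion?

0.0596 mol/L

C_M = C_{M0}(1−X) = 1.075 mol/L.
Along a PFR/batch, dC_N/dC_M = −r_N/(r_N+r_P) = −k₁/(k₁+k₂·C_M).
Integrating from C_{M0} to C_M: C_N = (0.170/2.72)·ln[(0.170+2.72·2.89)/(0.170+2.72·1.08)] = 0.06250·ln(8.031/3.094) = 0.05961 mol/L.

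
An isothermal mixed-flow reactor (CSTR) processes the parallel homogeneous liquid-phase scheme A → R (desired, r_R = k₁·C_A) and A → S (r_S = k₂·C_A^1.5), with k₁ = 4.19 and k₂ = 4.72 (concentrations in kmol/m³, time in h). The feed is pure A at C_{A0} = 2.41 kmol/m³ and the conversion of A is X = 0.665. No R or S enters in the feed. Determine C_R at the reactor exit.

0.796 kmol/m³

Exit C_A = C_{A0}(1−X) = 2.41×0.335 = 0.8074 kmol/m³.
In a CSTR the entire volume is at exit conditions, so r_R = 4.19×0.8074 = 3.383 and r_S = 4.72×0.8074^1.5 = 3.424.
Fraction of consumed A going to R: r_R/(r_R+r_S) = 0.4970.
C_R = 0.4970·C_{A0}·X = 0.4970×2.41×0.665 = 0.796 kmol/m³.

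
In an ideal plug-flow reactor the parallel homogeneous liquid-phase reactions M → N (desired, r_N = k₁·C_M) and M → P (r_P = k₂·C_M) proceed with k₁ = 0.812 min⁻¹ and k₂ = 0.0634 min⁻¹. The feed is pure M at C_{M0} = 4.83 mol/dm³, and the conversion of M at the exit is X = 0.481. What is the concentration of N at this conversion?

C_M = C_{M0}(1−X) = 2.507 mol/dm³.
Both paths are first order in M, so the instantaneous fraction to N is constant: dC_N/d(−C_M) = k₁/(k₁+k₂) = 0.9276.
C_N = 0.9276·(C_{M0}−C_M) = 0.9276×2.323 = 2.15 mol/dm³.

2.15 mol/dm³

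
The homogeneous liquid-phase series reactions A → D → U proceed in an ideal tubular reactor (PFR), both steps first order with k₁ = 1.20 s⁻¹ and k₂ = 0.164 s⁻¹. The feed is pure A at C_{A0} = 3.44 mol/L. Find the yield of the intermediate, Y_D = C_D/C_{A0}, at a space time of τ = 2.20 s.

For first-order series with pure A initially, C_D(τ) = k₁C_{A0}/(k₂−k₁)·(e^(−k₁τ) − e^(−k₂τ)).
e^(−k₁τ) = e^(−1.20×2.20) = e^(−2.640) = 0.07136; e^(−k₂τ) = e^(−0.3608) = 0.6971.
C_D = 1.20×3.44/(0.164−1.20) × (0.07136−0.6971) = (-3.985)×(-0.6258) = 2.493 mol/L.
Y_D = C_D/C_{A0} = 2.493/3.44 = 0.725.

0.725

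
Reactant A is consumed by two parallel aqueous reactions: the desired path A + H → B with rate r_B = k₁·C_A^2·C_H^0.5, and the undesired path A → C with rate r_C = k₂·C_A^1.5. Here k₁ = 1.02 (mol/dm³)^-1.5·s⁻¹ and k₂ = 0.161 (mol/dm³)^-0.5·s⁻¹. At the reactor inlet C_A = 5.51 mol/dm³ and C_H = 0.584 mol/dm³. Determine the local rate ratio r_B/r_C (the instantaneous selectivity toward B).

S_{B/C} = r_B/r_C = (k₁·C_A^2·C_H^0.5)/(k₂·C_A^1.5) = (k₁/k₂)·C_A^0.5·C_H^0.5.
= (1.02×5.510^2×0.5840^0.5) / (0.161×5.510^1.5) = 23.67/2.082 = 11.4.

11.4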